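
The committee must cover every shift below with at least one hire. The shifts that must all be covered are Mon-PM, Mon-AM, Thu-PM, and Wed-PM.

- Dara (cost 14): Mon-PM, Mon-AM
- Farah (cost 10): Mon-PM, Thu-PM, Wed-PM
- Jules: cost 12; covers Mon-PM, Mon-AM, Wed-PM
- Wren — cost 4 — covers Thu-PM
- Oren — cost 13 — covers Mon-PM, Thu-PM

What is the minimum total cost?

The greedy cost-per-new-shift heuristic would pick Farah and Jules for 22, but a cheaper cover exists.
Choose Jules and Wren: together they cover Mon-PM, Mon-AM, Thu-PM, Wed-PM — every shift.
Total cost: 12 + 4 = 16.
No cover costs less than 16.

16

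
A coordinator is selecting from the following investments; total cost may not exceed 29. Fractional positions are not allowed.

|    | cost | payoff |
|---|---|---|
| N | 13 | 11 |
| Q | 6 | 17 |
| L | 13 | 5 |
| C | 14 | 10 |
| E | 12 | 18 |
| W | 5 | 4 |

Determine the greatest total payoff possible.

Allowing fractional choices, the relaxed optimum would be about 44.3, but investments are indivisible.
Q + E + W: cost 6 + 12 + 5 = 23 ≤ 29, payoff 17 + 18 + 4 = 39.
N + Q + W: cost 13 + 6 + 5 = 24 ≤ 29, payoff 11 + 17 + 4 = 32.
Q + E: cost 6 + 12 = 18 ≤ 29, payoff 17 + 18 = 35.
Best is Q, E, and W with total payoff 39.

39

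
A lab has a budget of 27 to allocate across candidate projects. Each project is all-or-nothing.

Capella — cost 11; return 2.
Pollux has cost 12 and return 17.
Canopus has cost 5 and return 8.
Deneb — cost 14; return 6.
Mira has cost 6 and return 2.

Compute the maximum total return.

27

Allowing fractional choices, the relaxed optimum would be about 29.3, but projects are indivisible.
Pollux + Canopus + Mira: cost 12 + 5 + 6 = 23 ≤ 27, return 17 + 8 + 2 = 27.
Pollux + Canopus: cost 12 + 5 = 17 ≤ 27, return 17 + 8 = 25.
Best is Pollux, Canopus, and Mira with total return 27.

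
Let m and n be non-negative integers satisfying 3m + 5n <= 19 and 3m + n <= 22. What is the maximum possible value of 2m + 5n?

17

The continuous relaxation peaks at (0, 3.8) with value 19.00; rounding to a feasible lattice point costs some objective.
(m,n)=(1,3): 3·1+5·3=18≤19, 3·1+1·3=6≤22, objective 17.
(m,n)=(0,3): 3·0+5·3=15≤19, 3·0+1·3=3≤22, objective 15.
(m,n)=(2,2): 3·2+5·2=16≤19, 3·2+1·2=8≤22, objective 14.
(m,n)=(1,2): 3·1+5·2=13≤19, 3·1+1·2=5≤22, objective 12.
The best lattice point is (1,3), giving 17.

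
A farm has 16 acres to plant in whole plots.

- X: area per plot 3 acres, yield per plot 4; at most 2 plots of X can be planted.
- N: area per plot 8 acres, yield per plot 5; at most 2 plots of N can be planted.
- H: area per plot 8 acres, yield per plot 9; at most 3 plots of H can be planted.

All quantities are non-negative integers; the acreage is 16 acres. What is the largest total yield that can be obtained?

18

Take 2×H: area 16 ≤ 16, yield 2·9 = 18.
No other integer combination yields more.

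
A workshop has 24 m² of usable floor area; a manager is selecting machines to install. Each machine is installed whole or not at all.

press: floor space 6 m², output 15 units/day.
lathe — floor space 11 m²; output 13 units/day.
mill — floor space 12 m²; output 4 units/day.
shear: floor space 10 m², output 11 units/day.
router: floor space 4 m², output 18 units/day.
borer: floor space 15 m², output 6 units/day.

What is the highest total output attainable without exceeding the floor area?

46

Treat it as a binary knapsack problem.
Allowing fractional choices, the relaxed optimum would be about 49.3, but machines are indivisible.
press + lathe + router: floor space 6 + 11 + 4 = 21 ≤ 24, output 15 + 13 + 18 = 46.
press + shear + router: floor space 6 + 10 + 4 = 20 ≤ 24, output 15 + 11 + 18 = 44.
press + mill + router: floor space 6 + 12 + 4 = 22 ≤ 24, output 15 + 4 + 18 = 37.
Best is press, lathe, and router with total output 46.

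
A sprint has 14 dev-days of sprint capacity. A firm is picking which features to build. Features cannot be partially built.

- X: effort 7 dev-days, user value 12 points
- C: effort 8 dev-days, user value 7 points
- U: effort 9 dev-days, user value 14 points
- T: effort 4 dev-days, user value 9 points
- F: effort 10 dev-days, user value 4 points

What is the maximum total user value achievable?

23

Take U and T: effort 9 + 4 = 13 ≤ 14, user value 14 + 9 = 23.
No other feasible combination does better.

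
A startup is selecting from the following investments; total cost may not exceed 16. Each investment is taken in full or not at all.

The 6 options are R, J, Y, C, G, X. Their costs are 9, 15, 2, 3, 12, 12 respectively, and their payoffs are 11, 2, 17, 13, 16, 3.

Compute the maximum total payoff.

41

This is an integer program with binary decision variables.
Take R, Y, and C: cost 9 + 2 + 3 = 14 ≤ 16, payoff 11 + 17 + 13 = 41.
No other feasible combination does better.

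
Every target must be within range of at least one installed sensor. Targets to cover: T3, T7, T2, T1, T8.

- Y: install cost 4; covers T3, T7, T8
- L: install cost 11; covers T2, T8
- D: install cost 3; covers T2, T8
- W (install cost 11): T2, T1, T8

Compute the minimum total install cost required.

15

This is an integer covering problem.
Choose Y and W: together they cover T3, T7, T2, T1, T8 — every target.
Total install cost: 4 + 11 = 15.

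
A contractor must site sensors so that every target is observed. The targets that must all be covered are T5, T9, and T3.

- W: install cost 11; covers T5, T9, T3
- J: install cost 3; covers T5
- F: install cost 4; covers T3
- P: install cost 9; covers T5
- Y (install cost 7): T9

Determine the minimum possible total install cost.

11

This is an integer covering problem.
The greedy cost-per-new-target heuristic would pick J, F, and Y for 14, but a cheaper cover exists.
W alone covers T5, T9, T3 — every target.
Total install cost: 11.
No cover costs less than 11.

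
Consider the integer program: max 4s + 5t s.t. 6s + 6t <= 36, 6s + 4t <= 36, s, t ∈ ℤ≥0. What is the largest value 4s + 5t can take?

(s,t)=(0,6): 6·0+6·6=36≤36, 6·0+4·6=24≤36, objective 30.
(s,t)=(1,5): 6·1+6·5=36≤36, 6·1+4·5=26≤36, objective 29.
No feasible integer point exceeds 30.

30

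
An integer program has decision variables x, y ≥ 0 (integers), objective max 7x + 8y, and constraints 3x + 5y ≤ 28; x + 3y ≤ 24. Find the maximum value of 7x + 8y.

63

Relaxing integrality, the LP optimum is 65.33 at (x,y) = (9.33, 0), which is not an integer point.
(x,y)=(9,0): 3·9+5·0=27≤28, 1·9+3·0=9≤24, objective 63.
(x,y)=(8,0): 3·8+5·0=24≤28, 1·8+3·0=8≤24, objective 56.
No feasible integer point exceeds 63.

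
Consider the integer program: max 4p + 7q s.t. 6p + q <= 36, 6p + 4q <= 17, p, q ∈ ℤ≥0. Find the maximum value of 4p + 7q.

Relaxing integrality, the LP optimum is 29.75 at (p,q) = (0, 4.25), which is not an integer point.
(p,q)=(0,4): 6·0+1·4=4≤36, 6·0+4·4=16≤17, objective 28.
(p,q)=(0,3): 6·0+1·3=3≤36, 6·0+4·3=12≤17, objective 21.
The best lattice point is (0,4), giving 28.

28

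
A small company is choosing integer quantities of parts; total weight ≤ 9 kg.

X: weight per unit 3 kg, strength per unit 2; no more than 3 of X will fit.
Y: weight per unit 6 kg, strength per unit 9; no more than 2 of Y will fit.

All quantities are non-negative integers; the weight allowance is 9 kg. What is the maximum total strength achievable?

1×X and 1×Y: weight 9 ≤ 9, strength 1·2 + 1·9 = 11.
1×Y: weight 6 ≤ 9, strength 1·9 = 9.
Best is 11.

11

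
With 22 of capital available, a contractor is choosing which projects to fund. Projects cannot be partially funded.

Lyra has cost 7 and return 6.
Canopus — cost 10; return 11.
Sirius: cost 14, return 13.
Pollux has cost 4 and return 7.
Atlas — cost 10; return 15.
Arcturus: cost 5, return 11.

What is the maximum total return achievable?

Take Pollux, Atlas, and Arcturus: cost 4 + 10 + 5 = 19 ≤ 22, return 7 + 15 + 11 = 33.
No other feasible combination does better.

33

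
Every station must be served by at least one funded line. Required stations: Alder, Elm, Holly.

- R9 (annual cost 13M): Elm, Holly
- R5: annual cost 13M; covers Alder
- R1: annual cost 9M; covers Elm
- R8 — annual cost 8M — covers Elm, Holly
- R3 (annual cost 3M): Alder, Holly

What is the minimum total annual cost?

This is an integer covering problem.
Choose R8 and R3: together they cover Alder, Elm, Holly — every station.
Total annual cost: 8 + 3 = 11.
No cover costs less than 11.

11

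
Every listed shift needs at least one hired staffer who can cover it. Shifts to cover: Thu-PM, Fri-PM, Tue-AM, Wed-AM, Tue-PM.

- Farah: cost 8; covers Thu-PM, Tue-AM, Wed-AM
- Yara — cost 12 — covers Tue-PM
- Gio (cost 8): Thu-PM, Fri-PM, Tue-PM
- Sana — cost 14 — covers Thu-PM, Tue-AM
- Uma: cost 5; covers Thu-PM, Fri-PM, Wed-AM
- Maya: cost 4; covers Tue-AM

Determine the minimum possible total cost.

The greedy cost-per-new-shift heuristic would pick Uma, Maya, and Gio for 17, but a cheaper cover exists.
Choose Farah and Gio: together they cover Thu-PM, Fri-PM, Tue-AM, Wed-AM, Tue-PM — every shift.
Total cost: 8 + 8 = 16.
No cover costs less than 16.

16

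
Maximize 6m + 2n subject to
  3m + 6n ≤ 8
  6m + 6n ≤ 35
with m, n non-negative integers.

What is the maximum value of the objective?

12

(m,n)=(2,0): 3·2+6·0=6≤8, 6·2+6·0=12≤35, objective 12.
(m,n)=(1,0): 3·1+6·0=3≤8, 6·1+6·0=6≤35, objective 6.
Maximum is 12 at (m,n)=(2,0).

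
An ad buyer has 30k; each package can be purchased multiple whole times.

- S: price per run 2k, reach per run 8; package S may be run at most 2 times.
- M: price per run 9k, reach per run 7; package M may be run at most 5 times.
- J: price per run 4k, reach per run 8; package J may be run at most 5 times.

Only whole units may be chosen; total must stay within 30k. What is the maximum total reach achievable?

56

2×S and 5×J: price 24 ≤ 30, reach 2·8 + 5·8 = 56.
2×S, 1×M, and 4×J: price 29 ≤ 30, reach 2·8 + 1·7 + 4·8 = 55.
Best is 56.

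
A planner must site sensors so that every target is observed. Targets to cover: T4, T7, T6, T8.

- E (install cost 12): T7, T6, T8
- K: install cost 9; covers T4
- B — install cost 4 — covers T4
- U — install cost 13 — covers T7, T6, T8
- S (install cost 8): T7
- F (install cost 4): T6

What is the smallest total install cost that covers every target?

Choose E and B: together they cover T4, T7, T6, T8 — every target.
Total install cost: 12 + 4 = 16.
No cover costs less than 16.

16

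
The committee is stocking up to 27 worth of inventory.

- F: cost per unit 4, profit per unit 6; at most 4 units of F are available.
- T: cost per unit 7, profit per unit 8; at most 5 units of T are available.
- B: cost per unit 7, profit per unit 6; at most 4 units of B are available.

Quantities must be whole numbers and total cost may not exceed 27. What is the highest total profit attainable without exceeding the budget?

3×F, 1×T, and 1×B: cost 26 ≤ 27, profit 3·6 + 1·8 + 1·6 = 32.
3×F and 2×T: cost 26 ≤ 27, profit 3·6 + 2·8 = 34.
Best is 34.

34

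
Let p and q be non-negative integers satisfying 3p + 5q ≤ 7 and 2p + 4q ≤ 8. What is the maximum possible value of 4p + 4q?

Relaxing integrality, the LP optimum is 9.33 at (p,q) = (2.33, 0), which is not an integer point.
(p,q)=(2,0): 3·2+5·0=6≤7, 2·2+4·0=4≤8, objective 8.
(p,q)=(1,0): 3·1+5·0=3≤7, 2·1+4·0=2≤8, objective 4.
The best lattice point is (2,0), giving 8.

8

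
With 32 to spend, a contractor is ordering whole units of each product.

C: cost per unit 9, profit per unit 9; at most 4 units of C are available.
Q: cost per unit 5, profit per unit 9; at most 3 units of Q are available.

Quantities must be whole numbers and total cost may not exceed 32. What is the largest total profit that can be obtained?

36

Take 1×C and 3×Q: cost 24 ≤ 32, profit 1·9 + 3·9 = 36.
Q has the best ratio (9/5) and is taken to its limit of 3; remaining capacity is filled optimally with the others.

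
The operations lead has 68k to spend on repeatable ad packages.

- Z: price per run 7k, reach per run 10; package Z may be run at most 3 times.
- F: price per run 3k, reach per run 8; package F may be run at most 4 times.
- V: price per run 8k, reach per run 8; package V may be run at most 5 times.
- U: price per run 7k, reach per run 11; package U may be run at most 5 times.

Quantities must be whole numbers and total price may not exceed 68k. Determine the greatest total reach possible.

117

3×Z, 3×F, and 5×U: price 65 ≤ 68, reach 3·10 + 3·8 + 5·11 = 109.
3×Z, 4×F, and 5×U: price 68 ≤ 68, reach 3·10 + 4·8 + 5·11 = 117.
Best is 117.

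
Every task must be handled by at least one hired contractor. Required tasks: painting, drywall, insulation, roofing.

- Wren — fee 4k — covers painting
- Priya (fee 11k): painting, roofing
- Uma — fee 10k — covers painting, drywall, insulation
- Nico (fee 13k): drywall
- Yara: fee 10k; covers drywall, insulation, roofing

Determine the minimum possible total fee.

14

Choose Wren and Yara: together they cover painting, drywall, insulation, roofing — every task.
Total fee: 4 + 10 = 14.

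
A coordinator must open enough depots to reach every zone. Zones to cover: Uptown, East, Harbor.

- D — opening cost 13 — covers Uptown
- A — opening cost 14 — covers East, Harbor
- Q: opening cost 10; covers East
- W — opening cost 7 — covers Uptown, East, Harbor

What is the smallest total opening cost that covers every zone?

This is a weighted set-cover instance.
W alone covers Uptown, East, Harbor — every zone.
Total opening cost: 7.
No cover costs less than 7.

7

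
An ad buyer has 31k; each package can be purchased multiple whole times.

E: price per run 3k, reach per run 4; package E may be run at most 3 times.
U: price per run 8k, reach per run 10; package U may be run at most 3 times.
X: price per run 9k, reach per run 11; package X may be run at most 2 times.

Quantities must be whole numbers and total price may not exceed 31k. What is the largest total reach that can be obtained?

E has the best ratio (4/3); taking only E gives at most 3×4 = 12 (stopped by the supply cap of 3).
Mixing does better — 2×E, 2×U, and 1×X: price 31 ≤ 31, reach 2·4 + 2·10 + 1·11 = 39.

39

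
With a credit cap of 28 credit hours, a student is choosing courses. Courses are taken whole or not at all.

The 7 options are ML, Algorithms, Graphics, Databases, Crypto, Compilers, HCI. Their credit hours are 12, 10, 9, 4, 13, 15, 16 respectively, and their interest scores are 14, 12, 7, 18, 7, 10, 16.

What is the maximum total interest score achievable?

Allowing fractional choices, the relaxed optimum would be about 46.0, but courses are indivisible.
ML + Graphics + Databases: credit hours 12 + 9 + 4 = 25 ≤ 28, interest score 14 + 7 + 18 = 39.
ML + Algorithms + Databases: credit hours 12 + 10 + 4 = 26 ≤ 28, interest score 14 + 12 + 18 = 44.
Best is ML, Algorithms, and Databases with total interest score 44.

44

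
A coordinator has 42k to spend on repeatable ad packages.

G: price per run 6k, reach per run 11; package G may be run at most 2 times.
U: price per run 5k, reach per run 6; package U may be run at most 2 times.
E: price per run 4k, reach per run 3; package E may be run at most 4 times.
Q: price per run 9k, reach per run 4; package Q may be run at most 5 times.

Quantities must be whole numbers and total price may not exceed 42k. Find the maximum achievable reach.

46

Take 2×G, 2×U, and 4×E: price 38 ≤ 42, reach 2·11 + 2·6 + 4·3 = 46.
G has the best ratio (11/6) and is taken to its limit of 2; remaining capacity is filled optimally with the others.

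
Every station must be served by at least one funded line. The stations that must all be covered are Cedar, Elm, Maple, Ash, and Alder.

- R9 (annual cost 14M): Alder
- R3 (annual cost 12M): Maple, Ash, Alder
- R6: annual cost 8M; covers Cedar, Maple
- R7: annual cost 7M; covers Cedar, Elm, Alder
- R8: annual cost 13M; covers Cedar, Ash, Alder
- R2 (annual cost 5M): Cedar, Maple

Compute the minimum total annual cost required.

This is an integer covering problem.
The greedy cost-per-new-station heuristic would pick R7, R2, and R3 for 24, but a cheaper cover exists.
Choose R3 and R7: together they cover Cedar, Elm, Maple, Ash, Alder — every station.
Total annual cost: 12 + 7 = 19.
No cover costs less than 19.

19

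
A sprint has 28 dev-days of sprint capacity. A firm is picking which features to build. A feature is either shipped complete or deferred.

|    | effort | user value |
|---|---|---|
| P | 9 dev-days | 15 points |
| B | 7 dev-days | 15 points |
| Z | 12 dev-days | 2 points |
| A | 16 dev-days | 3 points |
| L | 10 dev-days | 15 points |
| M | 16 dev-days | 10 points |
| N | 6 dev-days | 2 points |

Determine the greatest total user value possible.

Allowing fractional choices, the relaxed optimum would be about 46.2, but features are indivisible.
P + B + N: effort 9 + 7 + 6 = 22 ≤ 28, user value 15 + 15 + 2 = 32.
P + B + L: effort 9 + 7 + 10 = 26 ≤ 28, user value 15 + 15 + 15 = 45.
Best is P, B, and L with total user value 45.

45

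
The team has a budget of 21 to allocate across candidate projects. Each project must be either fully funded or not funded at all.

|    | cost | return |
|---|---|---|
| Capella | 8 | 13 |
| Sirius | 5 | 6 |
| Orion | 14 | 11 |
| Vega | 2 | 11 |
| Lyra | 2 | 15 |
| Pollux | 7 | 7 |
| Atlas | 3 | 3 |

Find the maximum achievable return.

Capella + Vega + Lyra + Pollux: cost 8 + 2 + 2 + 7 = 19 ≤ 21, return 13 + 11 + 15 + 7 = 46.
Capella + Sirius + Vega + Lyra: cost 8 + 5 + 2 + 2 = 17 ≤ 21, return 13 + 6 + 11 + 15 = 45.
Capella + Sirius + Vega + Lyra + Atlas: cost 8 + 5 + 2 + 2 + 3 = 20 ≤ 21, return 13 + 6 + 11 + 15 + 3 = 48.
Best is Capella, Sirius, Vega, Lyra, and Atlas with total return 48.

48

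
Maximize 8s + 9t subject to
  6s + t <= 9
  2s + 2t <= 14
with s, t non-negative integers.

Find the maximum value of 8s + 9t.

63

(s,t)=(0,7): 6·0+1·7=7≤9, 2·0+2·7=14≤14, objective 63.
(s,t)=(0,6): 6·0+1·6=6≤9, 2·0+2·6=12≤14, objective 54.
Maximum is 63 at (s,t)=(0,7).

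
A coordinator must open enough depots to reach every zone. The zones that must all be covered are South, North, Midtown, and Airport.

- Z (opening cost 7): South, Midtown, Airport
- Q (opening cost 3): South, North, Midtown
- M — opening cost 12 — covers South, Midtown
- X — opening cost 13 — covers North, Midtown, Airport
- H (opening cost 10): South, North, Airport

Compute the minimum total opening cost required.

10

This is an integer covering problem.
Choose Z and Q: together they cover South, North, Midtown, Airport — every zone.
Total opening cost: 7 + 3 = 10.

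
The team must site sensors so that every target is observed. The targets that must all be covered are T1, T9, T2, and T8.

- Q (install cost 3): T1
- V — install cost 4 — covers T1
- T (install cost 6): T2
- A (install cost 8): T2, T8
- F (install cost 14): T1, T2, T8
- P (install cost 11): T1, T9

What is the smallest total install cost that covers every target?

19

The greedy cost-per-new-target heuristic would pick Q, A, and P for 22, but a cheaper cover exists.
Choose A and P: together they cover T1, T9, T2, T8 — every target.
Total install cost: 8 + 11 = 19.
No cover costs less than 19.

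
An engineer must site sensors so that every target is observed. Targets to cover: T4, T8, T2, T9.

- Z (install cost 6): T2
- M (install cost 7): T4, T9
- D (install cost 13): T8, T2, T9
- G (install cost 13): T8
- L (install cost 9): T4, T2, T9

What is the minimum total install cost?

20

The greedy cost-per-new-target heuristic would pick L and D for 22, but a cheaper cover exists.
Choose M and D: together they cover T4, T8, T2, T9 — every target.
Total install cost: 7 + 13 = 20.
No cover costs less than 20.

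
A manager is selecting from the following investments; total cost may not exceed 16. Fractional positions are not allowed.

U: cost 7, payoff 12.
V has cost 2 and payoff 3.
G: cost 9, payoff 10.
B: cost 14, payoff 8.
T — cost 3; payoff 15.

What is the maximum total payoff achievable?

Allowing fractional choices, the relaxed optimum would be about 34.4, but investments are indivisible.
V + G + T: cost 2 + 9 + 3 = 14 ≤ 16, payoff 3 + 10 + 15 = 28.
U + V + T: cost 7 + 2 + 3 = 12 ≤ 16, payoff 12 + 3 + 15 = 30.
Best is U, V, and T with total payoff 30.

30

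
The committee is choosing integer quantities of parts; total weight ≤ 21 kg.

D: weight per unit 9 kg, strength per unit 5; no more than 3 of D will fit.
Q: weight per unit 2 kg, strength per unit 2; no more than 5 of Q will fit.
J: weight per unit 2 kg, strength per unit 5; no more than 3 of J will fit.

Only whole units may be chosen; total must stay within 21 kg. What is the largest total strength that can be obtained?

This is a bounded integer knapsack.
5×Q and 3×J: weight 16 ≤ 21, strength 5·2 + 3·5 = 25.
1×D, 3×Q, and 3×J: weight 21 ≤ 21, strength 1·5 + 3·2 + 3·5 = 26.
Best is 26.

26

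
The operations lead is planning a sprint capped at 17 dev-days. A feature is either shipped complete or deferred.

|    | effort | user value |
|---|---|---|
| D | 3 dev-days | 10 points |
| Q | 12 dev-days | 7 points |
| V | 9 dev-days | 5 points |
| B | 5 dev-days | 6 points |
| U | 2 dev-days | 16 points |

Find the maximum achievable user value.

33

D + B + U: effort 3 + 5 + 2 = 10 ≤ 17, user value 10 + 6 + 16 = 32.
D + Q + U: effort 3 + 12 + 2 = 17 ≤ 17, user value 10 + 7 + 16 = 33.
Best is D, Q, and U with total user value 33.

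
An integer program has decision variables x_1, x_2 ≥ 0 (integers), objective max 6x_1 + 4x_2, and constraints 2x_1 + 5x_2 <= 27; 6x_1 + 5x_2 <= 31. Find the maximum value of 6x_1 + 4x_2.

30

(x_1,x_2)=(5,0) is feasible, giving 30.
(x_1,x_2)=(4,1) is feasible, giving 28.
(x_1,x_2)=(4,0) is feasible, giving 24.
No feasible integer point exceeds 30.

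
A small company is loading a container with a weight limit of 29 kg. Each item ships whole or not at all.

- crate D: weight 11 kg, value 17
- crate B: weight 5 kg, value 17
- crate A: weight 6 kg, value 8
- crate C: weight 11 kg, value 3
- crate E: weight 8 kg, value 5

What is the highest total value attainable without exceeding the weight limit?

42

Allowing fractional choices, the relaxed optimum would be about 46.4, but items are indivisible.
crate D + crate B + crate C: weight 11 + 5 + 11 = 27 ≤ 29, value 17 + 17 + 3 = 37.
crate D + crate B + crate E: weight 11 + 5 + 8 = 24 ≤ 29, value 17 + 17 + 5 = 39.
crate D + crate B + crate A: weight 11 + 5 + 6 = 22 ≤ 29, value 17 + 17 + 8 = 42.
Best is crate D, crate B, and crate A with total value 42.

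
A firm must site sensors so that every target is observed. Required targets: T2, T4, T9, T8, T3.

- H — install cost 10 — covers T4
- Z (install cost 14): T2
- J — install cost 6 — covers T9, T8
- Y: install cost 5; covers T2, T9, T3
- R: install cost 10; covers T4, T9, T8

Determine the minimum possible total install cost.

15

Choose Y and R: together they cover T2, T4, T9, T8, T3 — every target.
Total install cost: 5 + 10 = 15.
No cover costs less than 15.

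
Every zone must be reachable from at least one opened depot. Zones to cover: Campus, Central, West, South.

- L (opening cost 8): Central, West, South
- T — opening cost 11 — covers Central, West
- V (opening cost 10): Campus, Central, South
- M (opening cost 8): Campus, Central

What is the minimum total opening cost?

16

This is an integer covering problem.
Choose L and M: together they cover Campus, Central, West, South — every zone.
Total opening cost: 8 + 8 = 16.
No cover costs less than 16.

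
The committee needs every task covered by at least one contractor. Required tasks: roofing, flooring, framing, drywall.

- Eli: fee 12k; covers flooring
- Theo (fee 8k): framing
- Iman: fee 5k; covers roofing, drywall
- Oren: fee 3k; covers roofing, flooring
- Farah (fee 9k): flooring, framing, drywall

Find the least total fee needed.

Choose Oren and Farah: together they cover roofing, flooring, framing, drywall — every task.
Total fee: 3 + 9 = 12.
No cover costs less than 12.

12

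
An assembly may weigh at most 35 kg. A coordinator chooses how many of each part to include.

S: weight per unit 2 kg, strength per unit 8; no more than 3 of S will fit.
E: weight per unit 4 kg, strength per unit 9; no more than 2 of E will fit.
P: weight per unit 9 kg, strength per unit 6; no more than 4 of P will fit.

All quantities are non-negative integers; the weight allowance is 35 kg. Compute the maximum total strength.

3×S, 2×E, and 2×P: weight 32 ≤ 35, strength 3·8 + 2·9 + 2·6 = 54.
3×S, 2×E, and 1×P: weight 23 ≤ 35, strength 3·8 + 2·9 + 1·6 = 48.
Best is 54.

54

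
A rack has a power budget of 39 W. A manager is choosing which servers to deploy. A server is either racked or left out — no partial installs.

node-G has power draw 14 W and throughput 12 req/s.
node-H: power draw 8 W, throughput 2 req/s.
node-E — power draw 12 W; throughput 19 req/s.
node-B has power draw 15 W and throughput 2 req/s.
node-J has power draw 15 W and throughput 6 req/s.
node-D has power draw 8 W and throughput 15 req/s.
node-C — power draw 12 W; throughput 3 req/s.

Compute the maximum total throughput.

Allowing fractional choices, the relaxed optimum would be about 48.0, but servers are indivisible.
node-G + node-E + node-D: power draw 14 + 12 + 8 = 34 ≤ 39, throughput 12 + 19 + 15 = 46.
node-E + node-J + node-D: power draw 12 + 15 + 8 = 35 ≤ 39, throughput 19 + 6 + 15 = 40.
node-E + node-D + node-C: power draw 12 + 8 + 12 = 32 ≤ 39, throughput 19 + 15 + 3 = 37.
Best is node-G, node-E, and node-D with total throughput 46.

46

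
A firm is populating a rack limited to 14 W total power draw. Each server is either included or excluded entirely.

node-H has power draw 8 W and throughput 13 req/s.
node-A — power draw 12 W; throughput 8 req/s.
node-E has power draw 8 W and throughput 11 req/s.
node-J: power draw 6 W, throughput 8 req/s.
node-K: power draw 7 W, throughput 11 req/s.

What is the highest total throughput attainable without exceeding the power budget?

21

Treat it as a binary knapsack problem.
node-H + node-J: power draw 8 + 6 = 14 ≤ 14, throughput 13 + 8 = 21.
node-E + node-J: power draw 8 + 6 = 14 ≤ 14, throughput 11 + 8 = 19.
node-J + node-K: power draw 6 + 7 = 13 ≤ 14, throughput 8 + 11 = 19.
Best is node-H and node-J with total throughput 21.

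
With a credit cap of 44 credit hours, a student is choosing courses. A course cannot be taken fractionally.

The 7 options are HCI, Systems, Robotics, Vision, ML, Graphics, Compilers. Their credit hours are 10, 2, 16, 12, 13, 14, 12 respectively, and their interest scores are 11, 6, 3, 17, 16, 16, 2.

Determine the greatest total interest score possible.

55

Take Systems, Vision, ML, and Graphics: credit hours 2 + 12 + 13 + 14 = 41 ≤ 44, interest score 6 + 17 + 16 + 16 = 55.
No other feasible combination does better.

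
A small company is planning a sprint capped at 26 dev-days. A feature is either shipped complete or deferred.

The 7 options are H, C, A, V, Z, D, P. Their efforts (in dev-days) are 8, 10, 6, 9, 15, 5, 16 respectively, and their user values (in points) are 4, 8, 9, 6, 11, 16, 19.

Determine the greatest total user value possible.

Take A, Z, and D: effort 6 + 15 + 5 = 26 ≤ 26, user value 9 + 11 + 16 = 36.
No other feasible combination does better.

36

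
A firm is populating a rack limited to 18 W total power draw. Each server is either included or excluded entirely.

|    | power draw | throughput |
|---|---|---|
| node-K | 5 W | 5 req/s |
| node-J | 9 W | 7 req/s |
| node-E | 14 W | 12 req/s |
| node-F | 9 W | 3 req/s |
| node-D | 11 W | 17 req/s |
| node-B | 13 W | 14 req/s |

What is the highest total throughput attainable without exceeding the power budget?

node-K + node-D: power draw 5 + 11 = 16 ≤ 18, throughput 5 + 17 = 22.
node-K + node-B: power draw 5 + 13 = 18 ≤ 18, throughput 5 + 14 = 19.
Best is node-K and node-D with total throughput 22.

22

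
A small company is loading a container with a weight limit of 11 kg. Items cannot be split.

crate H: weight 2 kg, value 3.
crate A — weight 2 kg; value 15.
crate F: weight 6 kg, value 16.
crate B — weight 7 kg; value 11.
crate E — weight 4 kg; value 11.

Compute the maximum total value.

Allowing fractional choices, the relaxed optimum would be about 39.3, but items are indivisible.
crate H + crate A + crate E: weight 2 + 2 + 4 = 8 ≤ 11, value 3 + 15 + 11 = 29.
crate A + crate F: weight 2 + 6 = 8 ≤ 11, value 15 + 16 = 31.
crate H + crate A + crate F: weight 2 + 2 + 6 = 10 ≤ 11, value 3 + 15 + 16 = 34.
Best is crate H, crate A, and crate F with total value 34.

34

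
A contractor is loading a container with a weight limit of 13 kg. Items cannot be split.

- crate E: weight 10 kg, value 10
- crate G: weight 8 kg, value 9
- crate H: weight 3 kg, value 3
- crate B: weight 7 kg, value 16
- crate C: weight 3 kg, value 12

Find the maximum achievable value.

crate E + crate C: weight 10 + 3 = 13 ≤ 13, value 10 + 12 = 22.
crate H + crate B + crate C: weight 3 + 7 + 3 = 13 ≤ 13, value 3 + 16 + 12 = 31.
crate B + crate C: weight 7 + 3 = 10 ≤ 13, value 16 + 12 = 28.
Best is crate H, crate B, and crate C with total value 31.

31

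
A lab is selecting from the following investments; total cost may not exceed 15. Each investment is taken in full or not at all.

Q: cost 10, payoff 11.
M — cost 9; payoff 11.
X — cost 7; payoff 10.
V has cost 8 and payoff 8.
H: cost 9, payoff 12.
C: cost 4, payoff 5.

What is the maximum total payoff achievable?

M + C: cost 9 + 4 = 13 ≤ 15, payoff 11 + 5 = 16.
X + V: cost 7 + 8 = 15 ≤ 15, payoff 10 + 8 = 18.
H + C: cost 9 + 4 = 13 ≤ 15, payoff 12 + 5 = 17.
Best is X and V with total payoff 18.

18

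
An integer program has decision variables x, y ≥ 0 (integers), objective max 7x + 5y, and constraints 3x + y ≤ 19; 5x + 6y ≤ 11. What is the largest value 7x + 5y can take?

14

(x,y)=(2,0): 3·2+1·0=6≤19, 5·2+6·0=10≤11, objective 14.
(x,y)=(1,1): 3·1+1·1=4≤19, 5·1+6·1=11≤11, objective 12.
(x,y)=(1,0): 3·1+1·0=3≤19, 5·1+6·0=5≤11, objective 7.
No feasible integer point exceeds 14.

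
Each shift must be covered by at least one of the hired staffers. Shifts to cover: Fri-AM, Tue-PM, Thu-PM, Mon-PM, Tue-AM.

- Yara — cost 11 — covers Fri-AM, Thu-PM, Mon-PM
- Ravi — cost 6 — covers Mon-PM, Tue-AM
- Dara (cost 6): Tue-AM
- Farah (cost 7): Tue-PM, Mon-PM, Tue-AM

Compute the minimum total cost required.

18

Choose Yara and Farah: together they cover Fri-AM, Tue-PM, Thu-PM, Mon-PM, Tue-AM — every shift.
Total cost: 11 + 7 = 18.
No cover costs less than 18.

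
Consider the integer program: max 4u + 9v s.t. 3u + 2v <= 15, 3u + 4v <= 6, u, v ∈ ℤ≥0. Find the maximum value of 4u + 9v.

(u,v)=(0,1): 3·0+2·1=2≤15, 3·0+4·1=4≤6, objective 9.
(u,v)=(1,0): 3·1+2·0=3≤15, 3·1+4·0=3≤6, objective 4.
(u,v)=(0,0): 3·0+2·0=0≤15, 3·0+4·0=0≤6, objective 0.
No feasible integer point exceeds 9.

9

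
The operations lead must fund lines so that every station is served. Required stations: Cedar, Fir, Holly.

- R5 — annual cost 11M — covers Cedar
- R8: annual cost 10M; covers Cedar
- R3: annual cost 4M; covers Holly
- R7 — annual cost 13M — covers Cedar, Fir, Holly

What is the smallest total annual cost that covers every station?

This is a weighted set-cover instance.
R7 alone covers Cedar, Fir, Holly — every station.
Total annual cost: 13.

13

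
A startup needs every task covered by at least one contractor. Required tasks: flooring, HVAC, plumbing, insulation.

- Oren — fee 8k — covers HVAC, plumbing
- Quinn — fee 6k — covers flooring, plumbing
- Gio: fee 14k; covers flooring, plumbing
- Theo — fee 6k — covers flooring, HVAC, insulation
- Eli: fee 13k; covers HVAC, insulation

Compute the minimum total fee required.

Choose Quinn and Theo: together they cover flooring, HVAC, plumbing, insulation — every task.
Total fee: 6 + 6 = 12.
No cover costs less than 12.

12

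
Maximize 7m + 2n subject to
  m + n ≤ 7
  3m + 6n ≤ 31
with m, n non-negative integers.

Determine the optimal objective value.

(m,n)=(7,0): 1·7+1·0=7≤7, 3·7+6·0=21≤31, objective 49.
(m,n)=(6,1): 1·6+1·1=7≤7, 3·6+6·1=24≤31, objective 44.
(m,n)=(6,0): 1·6+1·0=6≤7, 3·6+6·0=18≤31, objective 42.
Maximum is 49 at (m,n)=(7,0).

49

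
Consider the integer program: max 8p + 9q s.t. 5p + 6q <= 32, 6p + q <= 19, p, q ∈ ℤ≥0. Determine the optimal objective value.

45

(p,q)=(0,5) is feasible, giving 45.
(p,q)=(1,4) is feasible, giving 44.
(p,q)=(2,3) is feasible, giving 43.
(p,q)=(0,4) is feasible, giving 36.
The best lattice point is (0,5), giving 45.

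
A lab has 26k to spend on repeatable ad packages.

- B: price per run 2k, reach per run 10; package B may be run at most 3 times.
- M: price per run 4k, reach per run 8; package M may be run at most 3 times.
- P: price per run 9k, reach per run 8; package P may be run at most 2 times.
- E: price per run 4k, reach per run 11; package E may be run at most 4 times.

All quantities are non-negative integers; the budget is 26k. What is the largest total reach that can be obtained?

82

This is a bounded integer knapsack.
3×B, 2×M, and 3×E: price 26 ≤ 26, reach 3·10 + 2·8 + 3·11 = 79.
3×B, 1×M, and 4×E: price 26 ≤ 26, reach 3·10 + 1·8 + 4·11 = 82.
Best is 82.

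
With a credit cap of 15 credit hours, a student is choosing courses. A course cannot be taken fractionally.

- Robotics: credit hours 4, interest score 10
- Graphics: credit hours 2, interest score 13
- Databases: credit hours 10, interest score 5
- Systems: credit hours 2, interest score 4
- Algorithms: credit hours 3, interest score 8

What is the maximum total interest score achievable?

35

Take Robotics, Graphics, Systems, and Algorithms: credit hours 4 + 2 + 2 + 3 = 11 ≤ 15, interest score 10 + 13 + 4 + 8 = 35.
No other feasible combination does better.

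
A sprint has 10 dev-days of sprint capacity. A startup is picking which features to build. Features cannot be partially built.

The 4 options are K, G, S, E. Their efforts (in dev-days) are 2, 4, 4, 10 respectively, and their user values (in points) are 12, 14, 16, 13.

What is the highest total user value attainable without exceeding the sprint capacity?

42

Treat it as a binary knapsack problem.
G + S: effort 4 + 4 = 8 ≤ 10, user value 14 + 16 = 30.
K + G + S: effort 2 + 4 + 4 = 10 ≤ 10, user value 12 + 14 + 16 = 42.
Best is K, G, and S with total user value 42.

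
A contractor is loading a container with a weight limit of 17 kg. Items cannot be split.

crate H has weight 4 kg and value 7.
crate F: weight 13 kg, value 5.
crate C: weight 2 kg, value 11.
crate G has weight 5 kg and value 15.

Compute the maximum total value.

Treat it as a binary knapsack problem.
Take crate H, crate C, and crate G: weight 4 + 2 + 5 = 11 ≤ 17, value 7 + 11 + 15 = 33.
No other feasible combination does better.

33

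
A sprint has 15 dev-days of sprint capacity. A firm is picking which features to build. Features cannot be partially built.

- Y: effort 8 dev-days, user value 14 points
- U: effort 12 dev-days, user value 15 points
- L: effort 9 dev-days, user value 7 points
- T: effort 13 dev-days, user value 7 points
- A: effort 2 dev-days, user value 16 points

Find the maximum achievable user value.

31

U + A: effort 12 + 2 = 14 ≤ 15, user value 15 + 16 = 31.
L + A: effort 9 + 2 = 11 ≤ 15, user value 7 + 16 = 23.
Y + A: effort 8 + 2 = 10 ≤ 15, user value 14 + 16 = 30.
Best is U and A with total user value 31.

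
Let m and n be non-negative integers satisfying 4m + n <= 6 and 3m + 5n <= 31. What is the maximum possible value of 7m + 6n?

36

(m,n)=(0,6): 4·0+1·6=6≤6, 3·0+5·6=30≤31, objective 36.
(m,n)=(0,5): 4·0+1·5=5≤6, 3·0+5·5=25≤31, objective 30.
Maximum is 36 at (m,n)=(0,6).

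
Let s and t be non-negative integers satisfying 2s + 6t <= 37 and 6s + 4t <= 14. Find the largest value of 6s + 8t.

Relaxing integrality, the LP optimum is 28.00 at (s,t) = (0, 3.5), which is not an integer point.
(s,t)=(0,3): 2·0+6·3=18≤37, 6·0+4·3=12≤14, objective 24.
(s,t)=(1,2): 2·1+6·2=14≤37, 6·1+4·2=14≤14, objective 22.
(s,t)=(0,2): 2·0+6·2=12≤37, 6·0+4·2=8≤14, objective 16.
The best lattice point is (0,3), giving 24.

24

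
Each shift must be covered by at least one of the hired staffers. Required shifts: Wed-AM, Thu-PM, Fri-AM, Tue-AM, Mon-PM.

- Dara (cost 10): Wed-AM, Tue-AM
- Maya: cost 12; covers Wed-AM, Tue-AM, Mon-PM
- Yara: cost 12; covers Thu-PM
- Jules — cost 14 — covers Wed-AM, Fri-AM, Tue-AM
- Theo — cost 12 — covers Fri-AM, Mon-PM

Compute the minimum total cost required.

34

The greedy cost-per-new-shift heuristic would pick Maya, Yara, and Theo for 36, but a cheaper cover exists.
Choose Dara, Yara, and Theo: together they cover Wed-AM, Thu-PM, Fri-AM, Tue-AM, Mon-PM — every shift.
Total cost: 10 + 12 + 12 = 34.
No cover costs less than 34.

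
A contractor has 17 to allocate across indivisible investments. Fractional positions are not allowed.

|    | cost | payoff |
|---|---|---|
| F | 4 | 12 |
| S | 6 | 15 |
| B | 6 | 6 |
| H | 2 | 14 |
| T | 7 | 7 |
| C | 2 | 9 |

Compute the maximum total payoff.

50

F + S + H + C: cost 4 + 6 + 2 + 2 = 14 ≤ 17, payoff 12 + 15 + 14 + 9 = 50.
S + H + T + C: cost 6 + 2 + 7 + 2 = 17 ≤ 17, payoff 15 + 14 + 7 + 9 = 45.
S + B + H + C: cost 6 + 6 + 2 + 2 = 16 ≤ 17, payoff 15 + 6 + 14 + 9 = 44.
Best is F, S, H, and C with total payoff 50.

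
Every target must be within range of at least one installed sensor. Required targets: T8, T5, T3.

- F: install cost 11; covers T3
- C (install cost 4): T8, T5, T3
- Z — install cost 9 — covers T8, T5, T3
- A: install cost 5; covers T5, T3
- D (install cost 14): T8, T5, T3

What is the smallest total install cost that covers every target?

4

C alone covers T8, T5, T3 — every target.
Total install cost: 4.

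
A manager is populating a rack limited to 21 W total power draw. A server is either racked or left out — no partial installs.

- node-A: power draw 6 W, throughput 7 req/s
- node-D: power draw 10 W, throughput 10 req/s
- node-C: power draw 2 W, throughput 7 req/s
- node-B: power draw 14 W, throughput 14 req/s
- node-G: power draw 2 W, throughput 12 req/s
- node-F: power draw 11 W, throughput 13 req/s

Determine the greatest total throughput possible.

This is a 0-1 knapsack instance.
node-C + node-B + node-G: power draw 2 + 14 + 2 = 18 ≤ 21, throughput 7 + 14 + 12 = 33.
node-A + node-D + node-C + node-G: power draw 6 + 10 + 2 + 2 = 20 ≤ 21, throughput 7 + 10 + 7 + 12 = 36.
node-A + node-C + node-G + node-F: power draw 6 + 2 + 2 + 11 = 21 ≤ 21, throughput 7 + 7 + 12 + 13 = 39.
Best is node-A, node-C, node-G, and node-F with total throughput 39.

39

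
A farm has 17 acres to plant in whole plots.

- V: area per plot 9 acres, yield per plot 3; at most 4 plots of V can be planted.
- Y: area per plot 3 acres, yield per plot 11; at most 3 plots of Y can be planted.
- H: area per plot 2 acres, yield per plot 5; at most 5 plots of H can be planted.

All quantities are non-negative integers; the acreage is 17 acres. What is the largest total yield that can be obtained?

3×Y and 3×H: area 15 ≤ 17, yield 3·11 + 3·5 = 48.
3×Y and 4×H: area 17 ≤ 17, yield 3·11 + 4·5 = 53.
Best is 53.

53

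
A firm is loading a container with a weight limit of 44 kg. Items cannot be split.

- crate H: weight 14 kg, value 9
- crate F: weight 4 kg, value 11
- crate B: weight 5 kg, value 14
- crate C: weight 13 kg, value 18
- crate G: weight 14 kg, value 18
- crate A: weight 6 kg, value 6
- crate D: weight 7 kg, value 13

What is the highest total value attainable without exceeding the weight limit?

74

Treat it as a binary knapsack problem.
Allowing fractional choices, the relaxed optimum would be about 75.0, but items are indivisible.
crate F + crate B + crate C + crate G + crate D: weight 4 + 5 + 13 + 14 + 7 = 43 ≤ 44, value 11 + 14 + 18 + 18 + 13 = 74.
crate F + crate B + crate C + crate G + crate A: weight 4 + 5 + 13 + 14 + 6 = 42 ≤ 44, value 11 + 14 + 18 + 18 + 6 = 67.
Best is crate F, crate B, crate C, crate G, and crate D with total value 74.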